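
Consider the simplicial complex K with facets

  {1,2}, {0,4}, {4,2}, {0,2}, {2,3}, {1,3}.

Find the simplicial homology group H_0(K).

K has 5 vertices, 6 edges.
rank ∂_0 = 0, rank ∂_1 = 4 ⇒ b_0 = 5 − 0 − 4 = 1; all invariant factors of ∂_1 are 1 so no torsion. So H_0 ≅ Z.

H_0 ≅ Z.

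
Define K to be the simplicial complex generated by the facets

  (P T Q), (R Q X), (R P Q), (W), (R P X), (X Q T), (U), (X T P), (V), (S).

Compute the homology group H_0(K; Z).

H_0 ≅ Z^5.

Take the total order P < Q < R < S < T < U < V < W < X on the vertex set. Then K (dimension 2) consists of the simplices:

  0-simplices (9): P, Q, R, S, T, U, V, W, X
  1-simplices (9): PQ, PR, PT, PX, QR, QT, QX, RX, TX
  2-simplices (6): PQR, PQT, PRX, PTX, QRX, QTX

Hence C_0 ≅ Z^9, C_1 ≅ Z^9, C_2 ≅ Z^6.

∂_1: C_1 → C_0 maps an edge to its endpoints' difference, ∂[p,q] = q − p.
The resulting 9×9 matrix has rank 4, and its Smith normal form has invariant factors (1,1,1,1).

The boundary map ∂_2: C_2 → C_1 sends each 2-simplex [p,q,r] to [q,r] − [p,r] + [p,q]. For instance
  ∂PRX = RX − PX + PR,
  ∂PTX = TX − PX + PT.
This gives a 9×6 integer matrix of rank 5; reducing to Smith normal form yields diagonal entries (1,1,1,1,1).

From H_k ≅ ker(∂_k) / im(∂_{k+1}) we obtain:

  H_0: rank C_0 − rank ∂_1 = 9 − 4 = 5, and the invariant factors of ∂_1 are all 1, so H_0 ≅ Z^5.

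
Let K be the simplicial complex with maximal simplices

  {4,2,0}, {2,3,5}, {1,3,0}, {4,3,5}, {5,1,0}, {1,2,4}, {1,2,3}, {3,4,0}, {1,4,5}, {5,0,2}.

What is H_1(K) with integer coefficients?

Fix the vertex order 0 < 1 < 2 < 3 < 4 < 5 and write every simplex with vertices in increasing order. Then dim K = 2 and the simplices of K are:

  0-simplices (6): [0], [1], [2], [3], [4], [5]
  1-simplices (15): [0,1], [0,2], [0,3], [0,4], [0,5], [1,2], [1,3], [1,4], [1,5], [2,3], [2,4], [2,5], [3,4], [3,5], [4,5]
  2-simplices (10): [0,1,3], [0,1,5], [0,2,4], [0,2,5], [0,3,4], [1,2,3], [1,2,4], [1,4,5], [2,3,5], [3,4,5]

giving chain groups C_0 ≅ Z^6, C_1 ≅ Z^15, C_2 ≅ Z^10.

Boundary ∂_1: C_1 → C_0 sends each edge [p,q] (with p < q) to q − p. For instance
  ∂[1,2] = [2] − [1].
This gives a 6×15 integer matrix of rank 5; reducing to Smith normal form yields diagonal entries (1,1,1,1,1).

The boundary map ∂_2: C_2 → C_1 maps a triangle to the signed sum of its edges. For instance
  ∂[0,3,4] = [3,4] − [0,4] + [0,3],
  ∂[3,4,5] = [4,5] − [3,5] + [3,4].
This gives a 15×10 integer matrix of rank 10; reducing to Smith normal form yields diagonal entries (1,1,1,1,1,1,1,1,1,2).

Computing H_k = (kernel of ∂_k) / (image of ∂_{k+1}):

  H_1: rank ker ∂_1 − rank ∂_2 = (15 − 5) − 10 = 0, and ∂_2 has invariant factor 2 > 1, so H_1 = Z/2Z.

H_1 ≅ Z/2Z.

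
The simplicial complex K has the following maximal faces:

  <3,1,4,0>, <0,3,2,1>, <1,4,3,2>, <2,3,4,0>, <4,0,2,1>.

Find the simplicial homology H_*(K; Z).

H_0 ≅ Z,  H_1 = 0,  H_2 = 0,  H_3 ≅ Z.

Take the total order 0 < 1 < 2 < 3 < 4 on the vertex set. Then K (dimension 3) consists of the simplices:

  0-simplices (5): [0], [1], [2], [3], [4]
  1-simplices (10): [0,1], [0,2], [0,3], [0,4], [1,2], [1,3], [1,4], [2,3], [2,4], [3,4]
  2-simplices (10): [0,1,2], [0,1,3], [0,1,4], [0,2,3], [0,2,4], [0,3,4], [1,2,3], [1,2,4], [1,3,4], [2,3,4]
  3-simplices (5): [0,1,2,3], [0,1,2,4], [0,1,3,4], [0,2,3,4], [1,2,3,4]

giving chain groups C_0 ≅ Z^5, C_1 ≅ Z^10, C_2 ≅ Z^10, C_3 ≅ Z^5.

∂_1: C_1 → C_0 maps an edge to its endpoints' difference, ∂[p,q] = q − p.
The 5×10 boundary matrix has rank 4 and Smith normal form diag(1,1,1,1).

The boundary map ∂_2: C_2 → C_1 acts by ∂[p,q,r] = [q,r] − [p,r] + [p,q]. For instance
  ∂[1,2,3] = [2,3] − [1,3] + [1,2],
  ∂[0,3,4] = [3,4] − [0,4] + [0,3].
The 10×10 boundary matrix has rank 6 and Smith normal form diag(1,1,1,1,1,1).

∂_3: C_3 → C_2 sends each 3-simplex σ to the alternating sum Σ_i (−1)^i (σ with its i-th vertex removed). For instance
  ∂[0,1,2,4] = [1,2,4] − [0,2,4] + [0,1,4] − [0,1,2],
  ∂[0,2,3,4] = [2,3,4] − [0,3,4] + [0,2,4] − [0,2,3].
The 10×5 boundary matrix has rank 4 and Smith normal form diag(1,1,1,1).

Now H_k = ker ∂_k / im ∂_{k+1}, so:

  H_0: rank C_0 − rank ∂_1 = 5 − 4 = 1, and the invariant factors of ∂_1 are all 1, so H_0 = Z.
  H_1: rank ker ∂_1 − rank ∂_2 = (10 − 4) − 6 = 0, and the invariant factors of ∂_2 are all 1, so H_1 = 0.
  H_2: rank ker ∂_2 − rank ∂_3 = (10 − 6) − 4 = 0, and the invariant factors of ∂_3 are all 1, so H_2 = 0.
  H_3: rank ker ∂_3 − rank ∂_4 = (5 − 4) − 0 = 1, and there is no ∂_4, so H_3 = Z.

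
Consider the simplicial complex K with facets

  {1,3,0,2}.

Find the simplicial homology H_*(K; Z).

Order the vertices as 0 < 1 < 2 < 3. Listing each simplex with vertices in this order, K has dimension 3 with simplices:

  0-simplices (4): [0], [1], [2], [3]
  1-simplices (6): [0,1], [0,2], [0,3], [1,2], [1,3], [2,3]
  2-simplices (4): [0,1,2], [0,1,3], [0,2,3], [1,2,3]
  3-simplices (1): [0,1,2,3]

Hence C_0 ≅ Z^4, C_1 ≅ Z^6, C_2 ≅ Z^4, C_3 ≅ Z^1.

Boundary ∂_1: C_1 → C_0 sends each edge [p,q] (with p < q) to q − p. For instance
  ∂[0,2] = [2] − [0].
As a 4×6 matrix over Z this has rank 3, with invariant factors (1,1,1).

∂_2: C_2 → C_1 acts by ∂[p,q,r] = [q,r] − [p,r] + [p,q]. For instance
  ∂[1,2,3] = [2,3] − [1,3] + [1,2],
  ∂[0,2,3] = [2,3] − [0,3] + [0,2].
This gives a 6×4 integer matrix of rank 3; reducing to Smith normal form yields diagonal entries (1,1,1).

Boundary ∂_3: C_3 → C_2 sends each 3-simplex σ to the alternating sum Σ_i (−1)^i (σ with its i-th vertex removed). For instance
  ∂[0,1,2,3] = [1,2,3] − [0,2,3] + [0,1,3] − [0,1,2].
This gives a 4×1 integer matrix of rank 1; reducing to Smith normal form yields diagonal entries (1).

From H_k ≅ ker(∂_k) / im(∂_{k+1}) we obtain:

  H_0: rank C_0 − rank ∂_1 = 4 − 3 = 1, and the invariant factors of ∂_1 are all 1, so H_0 ≅ Z.
  H_1: rank ker ∂_1 − rank ∂_2 = (6 − 3) − 3 = 0, and the invariant factors of ∂_2 are all 1, so H_1 ≅ 0.
  H_2: rank ker ∂_2 − rank ∂_3 = (4 − 3) − 1 = 0, and the invariant factors of ∂_3 are all 1, so H_2 ≅ 0.
  H_3: rank ker ∂_3 − rank ∂_4 = (1 − 1) − 0 = 0, and there is no ∂_4, so H_3 ≅ 0.

As a check, the Euler characteristic is 4 − 6 + 4 − 1 = 1, which agrees with 1 − 0 + 0 − 0 = 1.

H_0 = Z,  H_1 = 0,  H_2 = 0,  H_3 = 0.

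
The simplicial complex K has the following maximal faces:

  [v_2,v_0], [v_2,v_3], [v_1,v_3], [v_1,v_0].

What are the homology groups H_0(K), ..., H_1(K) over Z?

We work with the vertex ordering v_0 < v_1 < v_2 < v_3. The simplices of K, each written with vertices in increasing order, are:

  0-simplices (4): [v_0], [v_1], [v_2], [v_3]
  1-simplices (4): [v_0,v_1], [v_0,v_2], [v_1,v_3], [v_2,v_3]

Hence C_0 ≅ Z^4, C_1 ≅ Z^4.

∂_1: C_1 → C_0 maps an edge to its endpoints' difference, ∂[p,q] = q − p. For instance
  ∂[v_0,v_1] = [v_1] − [v_0].
As a 4×4 matrix over Z this has rank 3, with invariant factors (1,1,1).

Computing H_k = (kernel of ∂_k) / (image of ∂_{k+1}):

  H_0: rank C_0 − rank ∂_1 = 4 − 3 = 1, and the invariant factors of ∂_1 are all 1, so H_0 = Z.
  H_1: rank ker ∂_1 − rank ∂_2 = (4 − 3) − 0 = 1, and there is no ∂_2, so H_1 = Z.

As a check, the Euler characteristic is 4 − 4 = 0, which agrees with 1 − 1 = 0.

H_0 ≅ Z,  H_1 ≅ Z.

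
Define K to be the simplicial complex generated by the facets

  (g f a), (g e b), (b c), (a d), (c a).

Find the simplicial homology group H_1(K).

Fix the vertex order a < b < c < d < e < f < g and write every simplex with vertices in increasing order. Then dim K = 2 and the simplices of K are:

  0-simplices (7): a, b, c, d, e, f, g
  1-simplices (9): ac, ad, af, ag, bc, be, bg, eg, fg
  2-simplices (2): afg, beg

Hence C_0 ≅ Z^7, C_1 ≅ Z^9, C_2 ≅ Z^2.

The boundary map ∂_1: C_1 → C_0 is given by ∂[p,q] = [q] − [p].
As a 7×9 matrix over Z this has rank 6, with invariant factors (1,1,1,1,1,1).

The boundary map ∂_2: C_2 → C_1 acts by ∂[p,q,r] = [q,r] − [p,r] + [p,q]. For instance
  ∂afg = fg − ag + af,
  ∂beg = eg − bg + be.
The resulting 9×2 matrix has rank 2, and its Smith normal form has invariant factors (1,1).

From H_k ≅ ker(∂_k) / im(∂_{k+1}) we obtain:

  H_1: rank ker ∂_1 − rank ∂_2 = (9 − 6) − 2 = 1, and the invariant factors of ∂_2 are all 1, so H_1 ≅ Z.

H_1 ≅ Z.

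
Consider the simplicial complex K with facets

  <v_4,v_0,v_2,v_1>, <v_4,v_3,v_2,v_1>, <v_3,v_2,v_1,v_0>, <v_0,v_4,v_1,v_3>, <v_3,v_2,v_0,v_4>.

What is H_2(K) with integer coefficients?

Take the total order v_0 < v_1 < v_2 < v_3 < v_4 on the vertex set. Then K (dimension 3) consists of the simplices:

  0-simplices (5): [v_0], [v_1], [v_2], [v_3], [v_4]
  1-simplices (10): [v_0,v_1], [v_0,v_2], [v_0,v_3], [v_0,v_4], [v_1,v_2], [v_1,v_3], [v_1,v_4], [v_2,v_3], [v_2,v_4], [v_3,v_4]
  2-simplices (10): [v_0,v_1,v_2], [v_0,v_1,v_3], [v_0,v_1,v_4], [v_0,v_2,v_3], [v_0,v_2,v_4], [v_0,v_3,v_4], [v_1,v_2,v_3], [v_1,v_2,v_4], [v_1,v_3,v_4], [v_2,v_3,v_4]
  3-simplices (5): [v_0,v_1,v_2,v_3], [v_0,v_1,v_2,v_4], [v_0,v_1,v_3,v_4], [v_0,v_2,v_3,v_4], [v_1,v_2,v_3,v_4]

so the chain groups are C_0 ≅ Z^5, C_1 ≅ Z^10, C_2 ≅ Z^10, C_3 ≅ Z^5.

Boundary ∂_1: C_1 → C_0 maps an edge to its endpoints' difference, ∂[p,q] = q − p.
The 5×10 boundary matrix has rank 4 and Smith normal form diag(1,1,1,1).

The boundary map ∂_2: C_2 → C_1 acts by ∂[p,q,r] = [q,r] − [p,r] + [p,q]. For instance
  ∂[v_0,v_1,v_2] = [v_1,v_2] − [v_0,v_2] + [v_0,v_1],
  ∂[v_1,v_2,v_3] = [v_2,v_3] − [v_1,v_3] + [v_1,v_2].
This gives a 10×10 integer matrix of rank 6; reducing to Smith normal form yields diagonal entries (1,1,1,1,1,1).

∂_3: C_3 → C_2 sends each 3-simplex σ to the alternating sum Σ_i (−1)^i (σ with its i-th vertex removed). For instance
  ∂[v_0,v_1,v_2,v_4] = [v_1,v_2,v_4] − [v_0,v_2,v_4] + [v_0,v_1,v_4] − [v_0,v_1,v_2],
  ∂[v_1,v_2,v_3,v_4] = [v_2,v_3,v_4] − [v_1,v_3,v_4] + [v_1,v_2,v_4] − [v_1,v_2,v_3].
The resulting 10×5 matrix has rank 4, and its Smith normal form has invariant factors (1,1,1,1).

Reading off H_k = ker ∂_k / im ∂_{k+1}:

  H_2: rank ker ∂_2 − rank ∂_3 = (10 − 6) − 4 = 0, and the invariant factors of ∂_3 are all 1, so H_2 = 0.

H_2 = 0.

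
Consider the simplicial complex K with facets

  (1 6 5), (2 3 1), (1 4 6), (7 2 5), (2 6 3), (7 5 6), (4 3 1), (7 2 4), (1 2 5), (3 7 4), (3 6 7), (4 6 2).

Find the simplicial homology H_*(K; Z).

Order the vertices as 1 < 2 < 3 < 4 < 5 < 6 < 7. Listing each simplex with vertices in this order, K has dimension 2 with simplices:

  0-simplices (7): [1], [2], [3], [4], [5], [6], [7]
  1-simplices (18): [1,2], [1,3], [1,4], [1,5], [1,6], [2,3], [2,4], [2,5], [2,6], [2,7], [3,4], [3,6], [3,7], [4,6], [4,7], [5,6], [5,7], [6,7]
  2-simplices (12): [1,2,3], [1,2,5], [1,3,4], [1,4,6], [1,5,6], [2,3,6], [2,4,6], [2,4,7], [2,5,7], [3,4,7], [3,6,7], [5,6,7]

giving chain groups C_0 ≅ Z^7, C_1 ≅ Z^18, C_2 ≅ Z^12.

∂_1: C_1 → C_0 maps an edge to its endpoints' difference, ∂[p,q] = q − p.
As a 7×18 matrix over Z this has rank 6, with invariant factors (1,1,1,1,1,1).

Boundary ∂_2: C_2 → C_1 maps a triangle to the signed sum of its edges. For instance
  ∂[2,4,7] = [4,7] − [2,7] + [2,4],
  ∂[1,4,6] = [4,6] − [1,6] + [1,4].
As a 18×12 matrix over Z this has rank 12, with invariant factors (1,1,1,1,1,1,1,1,1,1,1,2).

From H_k ≅ ker(∂_k) / im(∂_{k+1}) we obtain:

  H_0: rank C_0 − rank ∂_1 = 7 − 6 = 1, and the invariant factors of ∂_1 are all 1, so H_0 = Z.
  H_1: rank ker ∂_1 − rank ∂_2 = (18 − 6) − 12 = 0, and ∂_2 has invariant factor 2 > 1, so H_1 = Z/2Z.
  H_2: rank ker ∂_2 − rank ∂_3 = (12 − 12) − 0 = 0, and there is no ∂_3, so H_2 = 0.

As a check, the Euler characteristic is 7 − 18 + 12 = 1, which agrees with 1 − 0 + 0 = 1.

H_0 = Z,  H_1 = Z/2Z,  H_2 = 0.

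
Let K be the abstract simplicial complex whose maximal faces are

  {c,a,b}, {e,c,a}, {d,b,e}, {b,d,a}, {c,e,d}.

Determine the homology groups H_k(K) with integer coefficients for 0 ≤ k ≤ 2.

H_0 = Z,  H_1 = Z,  H_2 = 0.

Order the vertices as a < b < c < d < e. Listing each simplex with vertices in this order, K has dimension 2 with simplices:

  0-simplices (5): a, b, c, d, e
  1-simplices (10): ab, ac, ad, ae, bc, bd, be, cd, ce, de
  2-simplices (5): abc, abd, ace, bde, cde

so the chain groups are C_0 ≅ Z^5, C_1 ≅ Z^10, C_2 ≅ Z^5.

Boundary ∂_1: C_1 → C_0 maps an edge to its endpoints' difference, ∂[p,q] = q − p.
The resulting 5×10 matrix has rank 4, and its Smith normal form has invariant factors (1,1,1,1).

Boundary ∂_2: C_2 → C_1 sends each 2-simplex [p,q,r] to [q,r] − [p,r] + [p,q]. For instance
  ∂bde = de − be + bd,
  ∂abd = bd − ad + ab.
The 10×5 boundary matrix has rank 5 and Smith normal form diag(1,1,1,1,1).

From H_k ≅ ker(∂_k) / im(∂_{k+1}) we obtain:

  H_0: rank C_0 − rank ∂_1 = 5 − 4 = 1, and the invariant factors of ∂_1 are all 1, so H_0 = Z.
  H_1: rank ker ∂_1 − rank ∂_2 = (10 − 4) − 5 = 1, and the invariant factors of ∂_2 are all 1, so H_1 = Z.
  H_2: rank ker ∂_2 − rank ∂_3 = (5 − 5) − 0 = 0, and there is no ∂_3, so H_2 = 0.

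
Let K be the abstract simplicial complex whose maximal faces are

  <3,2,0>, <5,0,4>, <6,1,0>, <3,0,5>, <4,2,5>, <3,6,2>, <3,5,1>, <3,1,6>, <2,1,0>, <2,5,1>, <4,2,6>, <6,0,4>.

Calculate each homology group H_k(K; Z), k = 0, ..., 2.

Take the total order 0 < 1 < 2 < 3 < 4 < 5 < 6 on the vertex set. Then K (dimension 2) consists of the simplices:

  0-simplices (7): [0], [1], [2], [3], [4], [5], [6]
  1-simplices (18): [0,1], [0,2], [0,3], [0,4], [0,5], [0,6], [1,2], [1,3], [1,5], [1,6], [2,3], [2,4], [2,5], [2,6], [3,5], [3,6], [4,5], [4,6]
  2-simplices (12): [0,1,2], [0,1,6], [0,2,3], [0,3,5], [0,4,5], [0,4,6], [1,2,5], [1,3,5], [1,3,6], [2,3,6], [2,4,5], [2,4,6]

giving chain groups C_0 ≅ Z^7, C_1 ≅ Z^18, C_2 ≅ Z^12.

The boundary map ∂_1: C_1 → C_0 sends each edge [p,q] (with p < q) to q − p.
This gives a 7×18 integer matrix of rank 6; reducing to Smith normal form yields diagonal entries (1,1,1,1,1,1).

The boundary map ∂_2: C_2 → C_1 maps a triangle to the signed sum of its edges. For instance
  ∂[2,4,5] = [4,5] − [2,5] + [2,4],
  ∂[0,4,6] = [4,6] − [0,6] + [0,4].
The 18×12 boundary matrix has rank 12 and Smith normal form diag(1,1,1,1,1,1,1,1,1,1,1,2).

Computing H_k = (kernel of ∂_k) / (image of ∂_{k+1}):

  H_0: rank C_0 − rank ∂_1 = 7 − 6 = 1, and the invariant factors of ∂_1 are all 1, so H_0 ≅ Z.
  H_1: rank ker ∂_1 − rank ∂_2 = (18 − 6) − 12 = 0, and ∂_2 has invariant factor 2 > 1, so H_1 ≅ Z/2Z.
  H_2: rank ker ∂_2 − rank ∂_3 = (12 − 12) − 0 = 0, and there is no ∂_3, so H_2 ≅ 0.

(K is a triangulation of the real projective plane RP^2.)

H_0 ≅ Z,  H_1 ≅ Z/2Z,  H_2 = 0.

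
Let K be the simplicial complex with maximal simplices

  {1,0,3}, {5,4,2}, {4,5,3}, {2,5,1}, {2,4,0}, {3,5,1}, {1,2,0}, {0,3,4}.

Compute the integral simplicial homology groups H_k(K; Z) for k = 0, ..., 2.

K has 6 vertices, 12 edges, 8 triangles.
rank ∂_0 = 0, rank ∂_1 = 5 ⇒ b_0 = 6 − 0 − 5 = 1; all invariant factors of ∂_1 are 1 so no torsion. So H_0 = Z.
rank ∂_1 = 5, rank ∂_2 = 7 ⇒ b_1 = 12 − 5 − 7 = 0; all invariant factors of ∂_2 are 1 so no torsion. So H_1 = 0.
rank ∂_2 = 7, rank ∂_3 = 0 ⇒ b_2 = 8 − 7 − 0 = 1. So H_2 = Z.

H_0 = Z,  H_1 = 0,  H_2 = Z.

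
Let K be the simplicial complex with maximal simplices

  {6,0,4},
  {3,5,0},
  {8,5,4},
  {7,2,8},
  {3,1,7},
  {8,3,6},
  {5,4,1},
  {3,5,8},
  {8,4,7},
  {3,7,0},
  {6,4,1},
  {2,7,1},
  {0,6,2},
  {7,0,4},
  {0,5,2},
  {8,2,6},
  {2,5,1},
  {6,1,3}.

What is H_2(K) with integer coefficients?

H_2 = Z.

Take the total order 0 < 1 < 2 < 3 < 4 < 5 < 6 < 7 < 8 on the vertex set. Then K (dimension 2) consists of the simplices:

  0-simplices (9): [0], [1], [2], [3], [4], [5], [6], [7], [8]
  1-simplices (27): (27 of them)
  2-simplices (18): [0,2,5], [0,2,6], [0,3,5], [0,3,7], [0,4,6], [0,4,7], [1,2,5], [1,2,7], [1,3,6], [1,3,7], [1,4,5], [1,4,6], [2,6,8], [2,7,8], [3,5,8], [3,6,8], [4,5,8], [4,7,8]

so the chain groups are C_0 ≅ Z^9, C_1 ≅ Z^27, C_2 ≅ Z^18.

Boundary ∂_1: C_1 → C_0 sends each edge [p,q] (with p < q) to q − p. For instance
  ∂[5,8] = [8] − [5].
The 9×27 boundary matrix has rank 8 and Smith normal form diag(1,1,1,1,1,1,1,1).

Boundary ∂_2: C_2 → C_1 acts by ∂[p,q,r] = [q,r] − [p,r] + [p,q]. For instance
  ∂[1,2,5] = [2,5] − [1,5] + [1,2],
  ∂[0,3,7] = [3,7] − [0,7] + [0,3].
This gives a 27×18 integer matrix of rank 17; reducing to Smith normal form yields diagonal entries (1,1,1,1,1,1,1,1,1,1,1,1,1,1,1,1,1).

From H_k ≅ ker(∂_k) / im(∂_{k+1}) we obtain:

  H_2: rank ker ∂_2 − rank ∂_3 = (18 − 17) − 0 = 1, and there is no ∂_3, so H_2 ≅ Z.

(K is a triangulation of the torus T^2.)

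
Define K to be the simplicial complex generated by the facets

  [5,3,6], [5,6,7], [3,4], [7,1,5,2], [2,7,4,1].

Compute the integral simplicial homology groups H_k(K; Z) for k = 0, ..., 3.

We work with the vertex ordering 1 < 2 < 3 < 4 < 5 < 6 < 7. The simplices of K, each written with vertices in increasing order, are:

  0-simplices (7): [1], [2], [3], [4], [5], [6], [7]
  1-simplices (14): [1,2], [1,4], [1,5], [1,7], [2,4], [2,5], [2,7], [3,4], [3,5], [3,6], [4,7], [5,6], [5,7], [6,7]
  2-simplices (9): [1,2,4], [1,2,5], [1,2,7], [1,4,7], [1,5,7], [2,4,7], [2,5,7], [3,5,6], [5,6,7]
  3-simplices (2): [1,2,4,7], [1,2,5,7]

so the chain groups are C_0 ≅ Z^7, C_1 ≅ Z^14, C_2 ≅ Z^9, C_3 ≅ Z^2.

The boundary map ∂_1: C_1 → C_0 maps an edge to its endpoints' difference, ∂[p,q] = q − p.
The resulting 7×14 matrix has rank 6, and its Smith normal form has invariant factors (1,1,1,1,1,1).

The boundary map ∂_2: C_2 → C_1 sends each 2-simplex [p,q,r] to [q,r] − [p,r] + [p,q]. For instance
  ∂[2,5,7] = [5,7] − [2,7] + [2,5],
  ∂[1,2,7] = [2,7] − [1,7] + [1,2].
The resulting 14×9 matrix has rank 7, and its Smith normal form has invariant factors (1,1,1,1,1,1,1).

The boundary map ∂_3: C_3 → C_2 sends each 3-simplex σ to the alternating sum Σ_i (−1)^i (σ with its i-th vertex removed). For instance
  ∂[1,2,4,7] = [2,4,7] − [1,4,7] + [1,2,7] − [1,2,4],
  ∂[1,2,5,7] = [2,5,7] − [1,5,7] + [1,2,7] − [1,2,5].
As a 9×2 matrix over Z this has rank 2, with invariant factors (1,1).

Reading off H_k = ker ∂_k / im ∂_{k+1}:

  H_0: rank C_0 − rank ∂_1 = 7 − 6 = 1, and the invariant factors of ∂_1 are all 1, so H_0 = Z.
  H_1: rank ker ∂_1 − rank ∂_2 = (14 − 6) − 7 = 1, and the invariant factors of ∂_2 are all 1, so H_1 = Z.
  H_2: rank ker ∂_2 − rank ∂_3 = (9 − 7) − 2 = 0, and the invariant factors of ∂_3 are all 1, so H_2 = 0.
  H_3: rank ker ∂_3 − rank ∂_4 = (2 − 2) − 0 = 0, and there is no ∂_4, so H_3 = 0.

H_0 ≅ Z,  H_1 ≅ Z,  H_2 = 0,  H_3 = 0.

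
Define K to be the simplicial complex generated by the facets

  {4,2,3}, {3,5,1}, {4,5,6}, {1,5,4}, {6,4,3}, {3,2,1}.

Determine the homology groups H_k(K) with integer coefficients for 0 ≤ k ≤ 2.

H_0 = Z,  H_1 = Z,  H_2 = 0.

Take the total order 1 < 2 < 3 < 4 < 5 < 6 on the vertex set. Then K (dimension 2) consists of the simplices:

  0-simplices (6): [1], [2], [3], [4], [5], [6]
  1-simplices (12): [1,2], [1,3], [1,4], [1,5], [2,3], [2,4], [3,4], [3,5], [3,6], [4,5], [4,6], [5,6]
  2-simplices (6): [1,2,3], [1,3,5], [1,4,5], [2,3,4], [3,4,6], [4,5,6]

so the chain groups are C_0 ≅ Z^6, C_1 ≅ Z^12, C_2 ≅ Z^6.

∂_1: C_1 → C_0 sends each edge [p,q] (with p < q) to q − p.
The resulting 6×12 matrix has rank 5, and its Smith normal form has invariant factors (1,1,1,1,1).

Boundary ∂_2: C_2 → C_1 acts by ∂[p,q,r] = [q,r] − [p,r] + [p,q]. For instance
  ∂[1,2,3] = [2,3] − [1,3] + [1,2],
  ∂[3,4,6] = [4,6] − [3,6] + [3,4].
This gives a 12×6 integer matrix of rank 6; reducing to Smith normal form yields diagonal entries (1,1,1,1,1,1).

Now H_k = ker ∂_k / im ∂_{k+1}, so:

  H_0: rank C_0 − rank ∂_1 = 6 − 5 = 1, and the invariant factors of ∂_1 are all 1, so H_0 ≅ Z.
  H_1: rank ker ∂_1 − rank ∂_2 = (12 − 5) − 6 = 1, and the invariant factors of ∂_2 are all 1, so H_1 ≅ Z.
  H_2: rank ker ∂_2 − rank ∂_3 = (6 − 6) − 0 = 0, and there is no ∂_3, so H_2 ≅ 0.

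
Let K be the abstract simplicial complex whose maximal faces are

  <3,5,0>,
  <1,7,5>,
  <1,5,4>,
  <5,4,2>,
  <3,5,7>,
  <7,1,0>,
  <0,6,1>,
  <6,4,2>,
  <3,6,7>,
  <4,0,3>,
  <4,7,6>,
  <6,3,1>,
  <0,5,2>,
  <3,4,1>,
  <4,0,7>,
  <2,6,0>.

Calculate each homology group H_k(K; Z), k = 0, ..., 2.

We work with the vertex ordering 0 < 1 < 2 < 3 < 4 < 5 < 6 < 7. The simplices of K, each written with vertices in increasing order, are:

  0-simplices (8): [0], [1], [2], [3], [4], [5], [6], [7]
  1-simplices (24): (24 of them)
  2-simplices (16): [0,1,6], [0,1,7], [0,2,5], [0,2,6], [0,3,4], [0,3,5], [0,4,7], [1,3,4], [1,3,6], [1,4,5], [1,5,7], [2,4,5], [2,4,6], [3,5,7], [3,6,7], [4,6,7]

giving chain groups C_0 ≅ Z^8, C_1 ≅ Z^24, C_2 ≅ Z^16.

∂_1: C_1 → C_0 sends each edge [p,q] (with p < q) to q − p. For instance
  ∂[1,3] = [3] − [1].
As a 8×24 matrix over Z this has rank 7, with invariant factors (1,1,1,1,1,1,1).

∂_2: C_2 → C_1 maps a triangle to the signed sum of its edges. For instance
  ∂[0,3,5] = [3,5] − [0,5] + [0,3],
  ∂[0,1,7] = [1,7] − [0,7] + [0,1].
The 24×16 boundary matrix has rank 15 and Smith normal form diag(1,1,1,1,1,1,1,1,1,1,1,1,1,1,1).

From H_k ≅ ker(∂_k) / im(∂_{k+1}) we obtain:

  H_0: rank C_0 − rank ∂_1 = 8 − 7 = 1, and the invariant factors of ∂_1 are all 1, so H_0 = Z.
  H_1: rank ker ∂_1 − rank ∂_2 = (24 − 7) − 15 = 2, and the invariant factors of ∂_2 are all 1, so H_1 = Z^2.
  H_2: rank ker ∂_2 − rank ∂_3 = (16 − 15) − 0 = 1, and there is no ∂_3, so H_2 = Z.

(K is a triangulation of the torus T^2.)

H_0 = Z,  H_1 = Z^2,  H_2 = Z.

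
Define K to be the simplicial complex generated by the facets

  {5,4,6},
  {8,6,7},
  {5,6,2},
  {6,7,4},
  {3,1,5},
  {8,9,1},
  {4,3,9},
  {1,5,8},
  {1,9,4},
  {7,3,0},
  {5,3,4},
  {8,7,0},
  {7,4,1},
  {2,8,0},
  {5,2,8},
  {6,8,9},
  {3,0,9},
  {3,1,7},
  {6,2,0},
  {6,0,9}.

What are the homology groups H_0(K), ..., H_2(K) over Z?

H_0 ≅ Z,  H_1 ≅ Z ⊕ Z/2,  H_2 = 0.

We work with the vertex ordering 0 < 1 < 2 < 3 < 4 < 5 < 6 < 7 < 8 < 9. The simplices of K, each written with vertices in increasing order, are:

  0-simplices (10): [0], [1], [2], [3], [4], [5], [6], [7], [8], [9]
  1-simplices (30): (30 of them)
  2-simplices (20): (20 of them)

giving chain groups C_0 ≅ Z^10, C_1 ≅ Z^30, C_2 ≅ Z^20.

Boundary ∂_1: C_1 → C_0 is given by ∂[p,q] = [q] − [p]. For instance
  ∂[3,4] = [4] − [3].
The resulting 10×30 matrix has rank 9, and its Smith normal form has invariant factors (1,1,1,1,1,1,1,1,1).

Boundary ∂_2: C_2 → C_1 sends each 2-simplex [p,q,r] to [q,r] − [p,r] + [p,q]. For instance
  ∂[4,6,7] = [6,7] − [4,7] + [4,6],
  ∂[1,3,5] = [3,5] − [1,5] + [1,3].
The resulting 30×20 matrix has rank 20, and its Smith normal form has invariant factors (1,1,1,1,1,1,1,1,1,1,1,1,1,1,1,1,1,1,1,2).

Now H_k = ker ∂_k / im ∂_{k+1}, so:

  H_0: rank C_0 − rank ∂_1 = 10 − 9 = 1, and the invariant factors of ∂_1 are all 1, so H_0 ≅ Z.
  H_1: rank ker ∂_1 − rank ∂_2 = (30 − 9) − 20 = 1, and ∂_2 has invariant factor 2 > 1, so H_1 ≅ Z ⊕ Z/2.
  H_2: rank ker ∂_2 − rank ∂_3 = (20 − 20) − 0 = 0, and there is no ∂_3, so H_2 ≅ 0.

(K is a triangulation of the Klein bottle.)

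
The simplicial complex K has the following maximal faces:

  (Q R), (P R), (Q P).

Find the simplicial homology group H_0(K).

H_0 ≅ Z.

Order the vertices as P < Q < R. Listing each simplex with vertices in this order, K has dimension 1 with simplices:

  0-simplices (3): P, Q, R
  1-simplices (3): PQ, PR, QR

Hence C_0 ≅ Z^3, C_1 ≅ Z^3.

∂_1: C_1 → C_0 sends each edge [p,q] (with p < q) to q − p. For instance
  ∂PQ = Q − P.
The resulting 3×3 matrix has rank 2, and its Smith normal form has invariant factors (1,1).

From H_k ≅ ker(∂_k) / im(∂_{k+1}) we obtain:

  H_0: rank C_0 − rank ∂_1 = 3 − 2 = 1, and the invariant factors of ∂_1 are all 1, so H_0 = Z.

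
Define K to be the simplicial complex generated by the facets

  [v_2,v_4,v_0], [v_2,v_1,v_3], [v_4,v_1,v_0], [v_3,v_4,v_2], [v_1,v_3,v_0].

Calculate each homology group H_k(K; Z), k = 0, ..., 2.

H_0 = Z,  H_1 = Z,  H_2 = 0.

Take the total order v_0 < v_1 < v_2 < v_3 < v_4 on the vertex set. Then K (dimension 2) consists of the simplices:

  0-simplices (5): [v_0], [v_1], [v_2], [v_3], [v_4]
  1-simplices (10): [v_0,v_1], [v_0,v_2], [v_0,v_3], [v_0,v_4], [v_1,v_2], [v_1,v_3], [v_1,v_4], [v_2,v_3], [v_2,v_4], [v_3,v_4]
  2-simplices (5): [v_0,v_1,v_3], [v_0,v_1,v_4], [v_0,v_2,v_4], [v_1,v_2,v_3], [v_2,v_3,v_4]

so the chain groups are C_0 ≅ Z^5, C_1 ≅ Z^10, C_2 ≅ Z^5.

∂_1: C_1 → C_0 sends each edge [p,q] (with p < q) to q − p.
As a 5×10 matrix over Z this has rank 4, with invariant factors (1,1,1,1).

Boundary ∂_2: C_2 → C_1 sends each 2-simplex [p,q,r] to [q,r] − [p,r] + [p,q]. For instance
  ∂[v_0,v_1,v_3] = [v_1,v_3] − [v_0,v_3] + [v_0,v_1],
  ∂[v_2,v_3,v_4] = [v_3,v_4] − [v_2,v_4] + [v_2,v_3].
This gives a 10×5 integer matrix of rank 5; reducing to Smith normal form yields diagonal entries (1,1,1,1,1).

Now H_k = ker ∂_k / im ∂_{k+1}, so:

  H_0: rank C_0 − rank ∂_1 = 5 − 4 = 1, and the invariant factors of ∂_1 are all 1, so H_0 = Z.
  H_1: rank ker ∂_1 − rank ∂_2 = (10 − 4) − 5 = 1, and the invariant factors of ∂_2 are all 1, so H_1 = Z.
  H_2: rank ker ∂_2 − rank ∂_3 = (5 − 5) − 0 = 0, and there is no ∂_3, so H_2 = 0.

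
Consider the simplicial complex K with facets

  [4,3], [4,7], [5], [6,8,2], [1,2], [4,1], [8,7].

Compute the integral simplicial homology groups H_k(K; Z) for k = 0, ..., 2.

H_0 ≅ Z^2,  H_1 ≅ Z,  H_2 = 0.

Order the vertices as 1 < 2 < 3 < 4 < 5 < 6 < 7 < 8. Listing each simplex with vertices in this order, K has dimension 2 with simplices:

  0-simplices (8): [1], [2], [3], [4], [5], [6], [7], [8]
  1-simplices (8): [1,2], [1,4], [2,6], [2,8], [3,4], [4,7], [6,8], [7,8]
  2-simplices (1): [2,6,8]

giving chain groups C_0 ≅ Z^8, C_1 ≅ Z^8, C_2 ≅ Z^1.

∂_1: C_1 → C_0 is given by ∂[p,q] = [q] − [p]. For instance
  ∂[1,4] = [4] − [1].
The 8×8 boundary matrix has rank 6 and Smith normal form diag(1,1,1,1,1,1).

Boundary ∂_2: C_2 → C_1 sends each 2-simplex [p,q,r] to [q,r] − [p,r] + [p,q]. For instance
  ∂[2,6,8] = [6,8] − [2,8] + [2,6].
As a 8×1 matrix over Z this has rank 1, with invariant factors (1).

From H_k ≅ ker(∂_k) / im(∂_{k+1}) we obtain:

  H_0: rank C_0 − rank ∂_1 = 8 − 6 = 2, and the invariant factors of ∂_1 are all 1, so H_0 ≅ Z^2.
  H_1: rank ker ∂_1 − rank ∂_2 = (8 − 6) − 1 = 1, and the invariant factors of ∂_2 are all 1, so H_1 ≅ Z.
  H_2: rank ker ∂_2 − rank ∂_3 = (1 − 1) − 0 = 0, and there is no ∂_3, so H_2 ≅ 0.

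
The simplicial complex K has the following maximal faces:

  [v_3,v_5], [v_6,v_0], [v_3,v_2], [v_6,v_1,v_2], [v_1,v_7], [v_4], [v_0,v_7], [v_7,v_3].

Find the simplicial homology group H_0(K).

Take the total order v_0 < v_1 < v_2 < v_3 < v_4 < v_5 < v_6 < v_7 on the vertex set. Then K (dimension 2) consists of the simplices:

  0-simplices (8): [v_0], [v_1], [v_2], [v_3], [v_4], [v_5], [v_6], [v_7]
  1-simplices (9): [v_0,v_6], [v_0,v_7], [v_1,v_2], [v_1,v_6], [v_1,v_7], [v_2,v_3], [v_2,v_6], [v_3,v_5], [v_3,v_7]
  2-simplices (1): [v_1,v_2,v_6]

Hence C_0 ≅ Z^8, C_1 ≅ Z^9, C_2 ≅ Z^1.

Boundary ∂_1: C_1 → C_0 sends each edge [p,q] (with p < q) to q − p.
The resulting 8×9 matrix has rank 6, and its Smith normal form has invariant factors (1,1,1,1,1,1).

Boundary ∂_2: C_2 → C_1 maps a triangle to the signed sum of its edges. For instance
  ∂[v_1,v_2,v_6] = [v_2,v_6] − [v_1,v_6] + [v_1,v_2].
This gives a 9×1 integer matrix of rank 1; reducing to Smith normal form yields diagonal entries (1).

Now H_k = ker ∂_k / im ∂_{k+1}, so:

  H_0: rank C_0 − rank ∂_1 = 8 − 6 = 2, and the invariant factors of ∂_1 are all 1, so H_0 = Z^2.

H_0 ≅ Z^2.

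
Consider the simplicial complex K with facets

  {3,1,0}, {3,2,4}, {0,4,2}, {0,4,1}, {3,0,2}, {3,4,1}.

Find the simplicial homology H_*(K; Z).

Take the total order 0 < 1 < 2 < 3 < 4 on the vertex set. Then K (dimension 2) consists of the simplices:

  0-simplices (5): [0], [1], [2], [3], [4]
  1-simplices (9): [0,1], [0,2], [0,3], [0,4], [1,3], [1,4], [2,3], [2,4], [3,4]
  2-simplices (6): [0,1,3], [0,1,4], [0,2,3], [0,2,4], [1,3,4], [2,3,4]

so the chain groups are C_0 ≅ Z^5, C_1 ≅ Z^9, C_2 ≅ Z^6.

∂_1: C_1 → C_0 sends each edge [p,q] (with p < q) to q − p.
This gives a 5×9 integer matrix of rank 4; reducing to Smith normal form yields diagonal entries (1,1,1,1).

∂_2: C_2 → C_1 sends each 2-simplex [p,q,r] to [q,r] − [p,r] + [p,q]. For instance
  ∂[0,1,3] = [1,3] − [0,3] + [0,1],
  ∂[0,2,3] = [2,3] − [0,3] + [0,2].
As a 9×6 matrix over Z this has rank 5, with invariant factors (1,1,1,1,1).

Computing H_k = (kernel of ∂_k) / (image of ∂_{k+1}):

  H_0: rank C_0 − rank ∂_1 = 5 − 4 = 1, and the invariant factors of ∂_1 are all 1, so H_0 = Z.
  H_1: rank ker ∂_1 − rank ∂_2 = (9 − 4) − 5 = 0, and the invariant factors of ∂_2 are all 1, so H_1 = 0.
  H_2: rank ker ∂_2 − rank ∂_3 = (6 − 5) − 0 = 1, and there is no ∂_3, so H_2 = Z.

As a check, the Euler characteristic is 5 − 9 + 6 = 2, which agrees with 1 − 0 + 1 = 2.
(K is a triangulation of the 2-sphere S^2.)

H_0 ≅ Z,  H_1 = 0,  H_2 ≅ Z.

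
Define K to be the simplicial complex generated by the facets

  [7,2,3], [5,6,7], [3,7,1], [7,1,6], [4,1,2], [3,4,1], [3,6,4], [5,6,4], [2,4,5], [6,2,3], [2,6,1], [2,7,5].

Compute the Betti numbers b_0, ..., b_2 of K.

b_0 = 1, b_1 = 0, b_2 = 0.

Order the vertices as 1 < 2 < 3 < 4 < 5 < 6 < 7. Listing each simplex with vertices in this order, K has dimension 2 with simplices:

  0-simplices (7): [1], [2], [3], [4], [5], [6], [7]
  1-simplices (18): [1,2], [1,3], [1,4], [1,6], [1,7], [2,3], [2,4], [2,5], [2,6], [2,7], [3,4], [3,6], [3,7], [4,5], [4,6], [5,6], [5,7], [6,7]
  2-simplices (12): [1,2,4], [1,2,6], [1,3,4], [1,3,7], [1,6,7], [2,3,6], [2,3,7], [2,4,5], [2,5,7], [3,4,6], [4,5,6], [5,6,7]

Hence C_0 ≅ Z^7, C_1 ≅ Z^18, C_2 ≅ Z^12.

Boundary ∂_1: C_1 → C_0 is given by ∂[p,q] = [q] − [p].
The resulting 7×18 matrix has rank 6, and its Smith normal form has invariant factors (1,1,1,1,1,1).

The boundary map ∂_2: C_2 → C_1 acts by ∂[p,q,r] = [q,r] − [p,r] + [p,q]. For instance
  ∂[2,3,7] = [3,7] − [2,7] + [2,3],
  ∂[1,3,7] = [3,7] − [1,7] + [1,3].
This gives a 18×12 integer matrix of rank 12; reducing to Smith normal form yields diagonal entries (1,1,1,1,1,1,1,1,1,1,1,2).

Reading off H_k = ker ∂_k / im ∂_{k+1}:

  H_0: rank C_0 − rank ∂_1 = 7 − 6 = 1, and the invariant factors of ∂_1 are all 1, so H_0 ≅ Z.
  H_1: rank ker ∂_1 − rank ∂_2 = (18 − 6) − 12 = 0, and ∂_2 has invariant factor 2 > 1, so H_1 ≅ Z/2.
  H_2: rank ker ∂_2 − rank ∂_3 = (12 − 12) − 0 = 0, and there is no ∂_3, so H_2 ≅ 0.

Hence the Betti numbers are b_0 = 1, b_1 = 0, b_2 = 0.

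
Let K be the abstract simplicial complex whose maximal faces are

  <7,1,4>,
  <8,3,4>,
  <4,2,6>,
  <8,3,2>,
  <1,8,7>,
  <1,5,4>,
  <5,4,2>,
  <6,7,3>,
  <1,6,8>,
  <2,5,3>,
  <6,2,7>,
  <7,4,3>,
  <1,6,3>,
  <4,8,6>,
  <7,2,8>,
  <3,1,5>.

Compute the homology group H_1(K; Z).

We work with the vertex ordering 1 < 2 < 3 < 4 < 5 < 6 < 7 < 8. The simplices of K, each written with vertices in increasing order, are:

  0-simplices (8): [1], [2], [3], [4], [5], [6], [7], [8]
  1-simplices (24): (24 of them)
  2-simplices (16): [1,3,5], [1,3,6], [1,4,5], [1,4,7], [1,6,8], [1,7,8], [2,3,5], [2,3,8], [2,4,5], [2,4,6], [2,6,7], [2,7,8], [3,4,7], [3,4,8], [3,6,7], [4,6,8]

so the chain groups are C_0 ≅ Z^8, C_1 ≅ Z^24, C_2 ≅ Z^16.

∂_1: C_1 → C_0 sends each edge [p,q] (with p < q) to q − p. For instance
  ∂[3,6] = [6] − [3].
The 8×24 boundary matrix has rank 7 and Smith normal form diag(1,1,1,1,1,1,1).

Boundary ∂_2: C_2 → C_1 acts by ∂[p,q,r] = [q,r] − [p,r] + [p,q]. For instance
  ∂[2,4,5] = [4,5] − [2,5] + [2,4],
  ∂[2,3,8] = [3,8] − [2,8] + [2,3].
The 24×16 boundary matrix has rank 15 and Smith normal form diag(1,1,1,1,1,1,1,1,1,1,1,1,1,1,1).

Computing H_k = (kernel of ∂_k) / (image of ∂_{k+1}):

  H_1: rank ker ∂_1 − rank ∂_2 = (24 − 7) − 15 = 2, and the invariant factors of ∂_2 are all 1, so H_1 ≅ Z^2.

H_1 = Z^2.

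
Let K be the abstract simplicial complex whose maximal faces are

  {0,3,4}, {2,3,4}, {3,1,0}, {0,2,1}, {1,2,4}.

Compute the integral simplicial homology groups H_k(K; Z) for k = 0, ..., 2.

H_0 = Z,  H_1 = Z,  H_2 = 0.

K has 5 vertices, 10 edges, 5 triangles.
rank ∂_0 = 0, rank ∂_1 = 4 ⇒ b_0 = 5 − 0 − 4 = 1; all invariant factors of ∂_1 are 1 so no torsion. So H_0 = Z.
rank ∂_1 = 4, rank ∂_2 = 5 ⇒ b_1 = 10 − 4 − 5 = 1; all invariant factors of ∂_2 are 1 so no torsion. So H_1 = Z.
rank ∂_2 = 5, rank ∂_3 = 0 ⇒ b_2 = 5 − 5 − 0 = 0. So H_2 = 0.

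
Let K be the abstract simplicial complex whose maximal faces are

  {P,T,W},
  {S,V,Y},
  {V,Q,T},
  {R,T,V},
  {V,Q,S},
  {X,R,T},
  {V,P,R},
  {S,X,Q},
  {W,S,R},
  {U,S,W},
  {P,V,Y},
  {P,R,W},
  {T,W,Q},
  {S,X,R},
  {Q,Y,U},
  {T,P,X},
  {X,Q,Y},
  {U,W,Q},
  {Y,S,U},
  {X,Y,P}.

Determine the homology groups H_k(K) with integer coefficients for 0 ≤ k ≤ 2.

H_0 = Z,  H_1 = Z ⊕ Z/2,  H_2 = 0.

Fix the vertex order P < Q < R < S < T < U < V < W < X < Y and write every simplex with vertices in increasing order. Then dim K = 2 and the simplices of K are:

  0-simplices (10): P, Q, R, S, T, U, V, W, X, Y
  1-simplices (30): PR, PT, PV, PW, PX, PY, QS, QT, QU, QV, QW, QX, QY, RS, RT, RV, RW, RX, SU, SV, SW, SX, SY, TV, TW, TX, UW, UY, VY, XY
  2-simplices (20): PRV, PRW, PTW, PTX, PVY, PXY, QSV, QSX, QTV, QTW, QUW, QUY, QXY, RSW, RSX, RTV, RTX, SUW, SUY, SVY

Hence C_0 ≅ Z^10, C_1 ≅ Z^30, C_2 ≅ Z^20.

∂_1: C_1 → C_0 is given by ∂[p,q] = [q] − [p]. For instance
  ∂QW = W − Q.
As a 10×30 matrix over Z this has rank 9, with invariant factors (1,1,1,1,1,1,1,1,1).

The boundary map ∂_2: C_2 → C_1 maps a triangle to the signed sum of its edges. For instance
  ∂QTV = TV − QV + QT,
  ∂QTW = TW − QW + QT.
This gives a 30×20 integer matrix of rank 20; reducing to Smith normal form yields diagonal entries (1,1,1,1,1,1,1,1,1,1,1,1,1,1,1,1,1,1,1,2).

Reading off H_k = ker ∂_k / im ∂_{k+1}:

  H_0: rank C_0 − rank ∂_1 = 10 − 9 = 1, and the invariant factors of ∂_1 are all 1, so H_0 = Z.
  H_1: rank ker ∂_1 − rank ∂_2 = (30 − 9) − 20 = 1, and ∂_2 has invariant factor 2 > 1, so H_1 = Z ⊕ Z/2.
  H_2: rank ker ∂_2 − rank ∂_3 = (20 − 20) − 0 = 0, and there is no ∂_3, so H_2 = 0.

(K is a triangulation of the Klein bottle.)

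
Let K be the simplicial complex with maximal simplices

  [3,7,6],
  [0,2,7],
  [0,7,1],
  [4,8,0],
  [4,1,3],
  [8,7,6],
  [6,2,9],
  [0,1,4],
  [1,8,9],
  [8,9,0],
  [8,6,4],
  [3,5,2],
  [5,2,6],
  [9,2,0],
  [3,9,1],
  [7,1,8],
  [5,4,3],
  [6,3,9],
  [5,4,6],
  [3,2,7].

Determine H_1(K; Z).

H_1 ≅ Z × Z/2.

Take the total order 0 < 1 < 2 < 3 < 4 < 5 < 6 < 7 < 8 < 9 on the vertex set. Then K (dimension 2) consists of the simplices:

  0-simplices (10): [0], [1], [2], [3], [4], [5], [6], [7], [8], [9]
  1-simplices (30): (30 of them)
  2-simplices (20): (20 of them)

so the chain groups are C_0 ≅ Z^10, C_1 ≅ Z^30, C_2 ≅ Z^20.

Boundary ∂_1: C_1 → C_0 is given by ∂[p,q] = [q] − [p]. For instance
  ∂[3,9] = [9] − [3].
This gives a 10×30 integer matrix of rank 9; reducing to Smith normal form yields diagonal entries (1,1,1,1,1,1,1,1,1).

∂_2: C_2 → C_1 sends each 2-simplex [p,q,r] to [q,r] − [p,r] + [p,q]. For instance
  ∂[2,3,7] = [3,7] − [2,7] + [2,3],
  ∂[2,6,9] = [6,9] − [2,9] + [2,6].
The resulting 30×20 matrix has rank 20, and its Smith normal form has invariant factors (1,1,1,1,1,1,1,1,1,1,1,1,1,1,1,1,1,1,1,2).

Reading off H_k = ker ∂_k / im ∂_{k+1}:

  H_1: rank ker ∂_1 − rank ∂_2 = (30 − 9) − 20 = 1, and ∂_2 has invariant factor 2 > 1, so H_1 ≅ Z × Z/2.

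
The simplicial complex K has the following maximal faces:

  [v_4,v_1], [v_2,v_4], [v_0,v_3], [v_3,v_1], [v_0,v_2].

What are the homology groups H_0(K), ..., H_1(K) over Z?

We work with the vertex ordering v_0 < v_1 < v_2 < v_3 < v_4. The simplices of K, each written with vertices in increasing order, are:

  0-simplices (5): [v_0], [v_1], [v_2], [v_3], [v_4]
  1-simplices (5): [v_0,v_2], [v_0,v_3], [v_1,v_3], [v_1,v_4], [v_2,v_4]

giving chain groups C_0 ≅ Z^5, C_1 ≅ Z^5.

Boundary ∂_1: C_1 → C_0 is given by ∂[p,q] = [q] − [p].
The 5×5 boundary matrix has rank 4 and Smith normal form diag(1,1,1,1).

Reading off H_k = ker ∂_k / im ∂_{k+1}:

  H_0: rank C_0 − rank ∂_1 = 5 − 4 = 1, and the invariant factors of ∂_1 are all 1, so H_0 ≅ Z.
  H_1: rank ker ∂_1 − rank ∂_2 = (5 − 4) − 0 = 1, and there is no ∂_2, so H_1 ≅ Z.

H_0 = Z,  H_1 = Z.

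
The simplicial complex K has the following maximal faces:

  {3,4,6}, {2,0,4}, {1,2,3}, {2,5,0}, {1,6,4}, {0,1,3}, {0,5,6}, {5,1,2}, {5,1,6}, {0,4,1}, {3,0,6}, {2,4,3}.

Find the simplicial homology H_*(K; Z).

H_0 ≅ Z,  H_1 ≅ Z/2,  H_2 = 0.

Order the vertices as 0 < 1 < 2 < 3 < 4 < 5 < 6. Listing each simplex with vertices in this order, K has dimension 2 with simplices:

  0-simplices (7): [0], [1], [2], [3], [4], [5], [6]
  1-simplices (18): [0,1], [0,2], [0,3], [0,4], [0,5], [0,6], [1,2], [1,3], [1,4], [1,5], [1,6], [2,3], [2,4], [2,5], [3,4], [3,6], [4,6], [5,6]
  2-simplices (12): [0,1,3], [0,1,4], [0,2,4], [0,2,5], [0,3,6], [0,5,6], [1,2,3], [1,2,5], [1,4,6], [1,5,6], [2,3,4], [3,4,6]

Hence C_0 ≅ Z^7, C_1 ≅ Z^18, C_2 ≅ Z^12.

The boundary map ∂_1: C_1 → C_0 is given by ∂[p,q] = [q] − [p]. For instance
  ∂[4,6] = [6] − [4].
The resulting 7×18 matrix has rank 6, and its Smith normal form has invariant factors (1,1,1,1,1,1).

∂_2: C_2 → C_1 acts by ∂[p,q,r] = [q,r] − [p,r] + [p,q]. For instance
  ∂[0,3,6] = [3,6] − [0,6] + [0,3],
  ∂[1,2,3] = [2,3] − [1,3] + [1,2].
The 18×12 boundary matrix has rank 12 and Smith normal form diag(1,1,1,1,1,1,1,1,1,1,1,2).

Now H_k = ker ∂_k / im ∂_{k+1}, so:

  H_0: rank C_0 − rank ∂_1 = 7 − 6 = 1, and the invariant factors of ∂_1 are all 1, so H_0 = Z.
  H_1: rank ker ∂_1 − rank ∂_2 = (18 − 6) − 12 = 0, and ∂_2 has invariant factor 2 > 1, so H_1 = Z/2.
  H_2: rank ker ∂_2 − rank ∂_3 = (12 − 12) − 0 = 0, and there is no ∂_3, so H_2 = 0.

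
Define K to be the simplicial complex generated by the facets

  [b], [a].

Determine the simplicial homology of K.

Take the total order a < b on the vertex set. Then K (dimension 0) consists of the simplices:

  0-simplices (2): a, b

so the chain groups are C_0 ≅ Z^2.

Computing H_k = (kernel of ∂_k) / (image of ∂_{k+1}):

  H_0: rank C_0 − rank ∂_1 = 2 − 0 = 2, and there is no ∂_1, so H_0 = Z^2.

H_0 = Z^2.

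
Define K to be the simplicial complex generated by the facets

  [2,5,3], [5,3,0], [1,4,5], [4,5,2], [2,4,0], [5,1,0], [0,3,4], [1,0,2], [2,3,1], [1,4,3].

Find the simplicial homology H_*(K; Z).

K has 6 vertices, 15 edges, 10 triangles.
rank ∂_0 = 0, rank ∂_1 = 5 ⇒ b_0 = 6 − 0 − 5 = 1; all invariant factors of ∂_1 are 1 so no torsion. So H_0 ≅ Z.
rank ∂_1 = 5, rank ∂_2 = 10 ⇒ b_1 = 15 − 5 − 10 = 0; ∂_2 has invariant factor(s) [2] giving torsion. So H_1 ≅ Z/2Z.
rank ∂_2 = 10, rank ∂_3 = 0 ⇒ b_2 = 10 − 10 − 0 = 0. So H_2 ≅ 0.

H_0 = Z,  H_1 = Z/2Z,  H_2 = 0.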